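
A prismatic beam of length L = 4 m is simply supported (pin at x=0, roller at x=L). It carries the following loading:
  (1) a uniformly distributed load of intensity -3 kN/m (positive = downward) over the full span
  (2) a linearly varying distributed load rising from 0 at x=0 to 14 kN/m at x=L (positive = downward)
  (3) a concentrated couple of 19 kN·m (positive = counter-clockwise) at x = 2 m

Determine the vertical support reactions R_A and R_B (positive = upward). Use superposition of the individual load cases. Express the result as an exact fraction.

R_A = 97/12 kN, R_B = 95/12 kN

Load 1 — uniform load w=-3 kN/m over full span:
  R_A = wL/2 = (-3)·4/2 = -6 kN
  R_B = wL/2 = (-3)·4/2 = -6 kN
Load 2 — triangular load w₀=14 kN/m (0→w₀ over full span):
  R_A = w₀L/6 = 14·4/6 = 28/3 kN
  R_B = w₀L/3 = 14·4/3 = 56/3 kN
Load 3 — applied couple M₀=19 kN·m at a=2 m (b=L-a=2):
  R_A = M₀/L = 19/4 kN
  R_B = -M₀/L = -19/4 kN
Superposition: R_A = 97/12 kN, R_B = 95/12 kN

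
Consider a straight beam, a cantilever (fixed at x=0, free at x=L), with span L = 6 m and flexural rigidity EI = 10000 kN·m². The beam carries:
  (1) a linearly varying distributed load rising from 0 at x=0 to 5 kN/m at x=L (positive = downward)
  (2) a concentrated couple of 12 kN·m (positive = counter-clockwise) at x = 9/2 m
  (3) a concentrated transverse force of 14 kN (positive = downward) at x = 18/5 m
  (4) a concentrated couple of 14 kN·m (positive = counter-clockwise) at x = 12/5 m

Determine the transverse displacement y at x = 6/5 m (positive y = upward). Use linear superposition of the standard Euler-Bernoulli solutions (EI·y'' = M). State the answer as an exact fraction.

Load 1 — triangular load w₀=5 kN/m (0→w₀ over full span):
  y_1 = (w₀Lx³/12-w₀L²x²/6-w₀x⁵/(120L))/EI = (5·6·(6/5)³/12-5·6²·(6/5)²/6-5·(6/5)⁵/(120·6))/10000 = -60777/15625000 m
Load 2 — applied couple M₀=12 kN·m at a=9/2 m (b=L-a=3/2):
  y_2 = M₀x²/(2EI)  [x≤a] = 12·(6/5)²/(2·10000) = 27/31250 m
Load 3 — point force P=14 kN at a=18/5 m (b=L-a=12/5):
  y_3 = -Px²(3a-x)/(6EI)  [x≤a] = -14·(6/5)²·(3·(18/5)-(6/5))/(6·10000) = -252/78125 m
Load 4 — applied couple M₀=14 kN·m at a=12/5 m (b=L-a=18/5):
  y_4 = M₀x²/(2EI)  [x≤a] = 14·(6/5)²/(2·10000) = 63/62500 m
Superposition: y = Σ y_i = -81927/15625000 m ≈ -0.005243 m

y(6/5) = -81927/15625000 m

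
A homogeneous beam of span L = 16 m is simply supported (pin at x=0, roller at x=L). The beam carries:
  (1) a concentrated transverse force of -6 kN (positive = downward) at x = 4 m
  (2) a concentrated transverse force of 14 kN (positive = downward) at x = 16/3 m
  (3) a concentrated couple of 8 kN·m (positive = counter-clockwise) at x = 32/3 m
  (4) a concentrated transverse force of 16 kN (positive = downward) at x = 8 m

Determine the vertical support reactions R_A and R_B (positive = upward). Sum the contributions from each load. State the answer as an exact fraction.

R_A = 40/3 kN, R_B = 32/3 kN

Load 1 — point force P=-6 kN at a=4 m (b=L-a=12):
  R_A = Pb/L = (-6)·12/16 = -9/2 kN
  R_B = Pa/L = (-6)·4/16 = -3/2 kN
Load 2 — point force P=14 kN at a=16/3 m (b=L-a=32/3):
  R_A = Pb/L = 14·(32/3)/16 = 28/3 kN
  R_B = Pa/L = 14·(16/3)/16 = 14/3 kN
Load 3 — applied couple M₀=8 kN·m at a=32/3 m (b=L-a=16/3):
  R_A = M₀/L = 8/16 = 1/2 kN
  R_B = -M₀/L = -8/16 = -1/2 kN
Load 4 — point force P=16 kN at a=8 m (b=L-a=8):
  R_A = Pb/L = 16·8/16 = 8 kN
  R_B = Pa/L = 16·8/16 = 8 kN
Superposition: R_A = 40/3 kN, R_B = 32/3 kN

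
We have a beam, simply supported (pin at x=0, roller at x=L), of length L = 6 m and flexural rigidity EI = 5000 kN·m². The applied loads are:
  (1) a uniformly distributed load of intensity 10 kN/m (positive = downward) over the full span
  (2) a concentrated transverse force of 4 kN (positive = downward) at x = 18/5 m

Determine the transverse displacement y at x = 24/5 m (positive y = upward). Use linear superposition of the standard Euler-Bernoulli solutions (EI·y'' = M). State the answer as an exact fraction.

y(24/5) = -1728/78125 m

Load 1 — uniform load w=10 kN/m over full span:
  y_1 = -wx(L³-2Lx²+x³)/(24EI) = -10·(24/5)·(6³-2·6·(24/5)²+(24/5)³)/(24·5000) = -1566/78125 m
Load 2 — point force P=4 kN at a=18/5 m (b=L-a=12/5):
  y_2 = -Pa(L-x)(2Lx-a²-x²)/(6LEI)  [x>a] = -4·(18/5)·(6-(24/5))·(2·6·(24/5)-(18/5)²-(24/5)²)/(6·6·5000) = -162/78125 m
Superposition: y = Σ y_i = -1728/78125 m ≈ -0.022118 m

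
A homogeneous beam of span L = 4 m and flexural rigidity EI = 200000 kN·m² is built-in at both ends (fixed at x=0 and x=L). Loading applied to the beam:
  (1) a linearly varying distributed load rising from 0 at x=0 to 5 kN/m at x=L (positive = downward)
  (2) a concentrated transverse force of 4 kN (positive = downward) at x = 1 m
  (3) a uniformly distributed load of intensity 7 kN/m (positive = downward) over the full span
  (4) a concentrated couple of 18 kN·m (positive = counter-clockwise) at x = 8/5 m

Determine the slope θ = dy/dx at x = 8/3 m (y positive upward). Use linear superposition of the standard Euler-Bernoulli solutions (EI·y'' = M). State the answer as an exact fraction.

Load 1 — triangular load w₀=5 kN/m (0→w₀ over full span):
  θ_1 = -w₀(2x(L-x)(L-2x)(x+2L)+x²(L-x)²)/(120LEI) = -5·(2·(8/3)·(4-(8/3))·(4-2·(8/3))·((8/3)+2·4)+(8/3)²·(4-(8/3))²)/(120·4·200000) = 7/1518750 rad
Load 2 — point force P=4 kN at a=1 m (b=L-a=3):
  θ_2 = Pa²(L-x)(2bL-(3b+a)(L-x))/(2L³EI)  [x>a] = 4·1²·(4-(8/3))·(2·3·4-(3·3+1)·(4-(8/3)))/(2·4³·200000) = 1/450000 rad
Load 3 — uniform load w=7 kN/m over full span:
  θ_3 = -wx(L-x)(L-2x)/(12EI) = -7·(8/3)·(4-(8/3))·(4-2·(8/3))/(12·200000) = 7/506250 rad
Load 4 — applied couple M₀=18 kN·m at a=8/5 m (b=L-a=12/5):
  θ_4 = (R_Ax²/2 - M_Ax - M₀(x-a))/EI  [x>a] with R_A=162/25, M_A=54/25 = ((162/25)·(8/3)²/2 - (54/25)·(8/3) - 18·((8/3)-(8/5)))/200000 = -3/312500 rad
Superposition: θ = Σ θ_i = 3359/303750000 rad ≈ 0.000011 rad

θ(8/3) = 3359/303750000 rad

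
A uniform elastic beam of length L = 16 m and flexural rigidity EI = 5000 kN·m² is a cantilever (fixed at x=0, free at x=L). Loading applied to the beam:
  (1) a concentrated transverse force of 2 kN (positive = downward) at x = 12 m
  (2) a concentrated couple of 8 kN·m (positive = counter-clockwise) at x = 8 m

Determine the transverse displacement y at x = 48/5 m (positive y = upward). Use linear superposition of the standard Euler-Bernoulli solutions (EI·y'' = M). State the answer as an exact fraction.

y(48/5) = -7072/78125 m

Load 1 — point force P=2 kN at a=12 m (b=L-a=4):
  y_1 = -Px²(3a-x)/(6EI)  [x≤a] = -2·(48/5)²·(3·12-(48/5))/(6·5000) = -12672/78125 m
Load 2 — applied couple M₀=8 kN·m at a=8 m (b=L-a=8):
  y_2 = M₀a(2x-a)/(2EI)  [x>a] = 8·8·(2·(48/5)-8)/(2·5000) = 224/3125 m
Superposition: y = Σ y_i = -7072/78125 m ≈ -0.090522 m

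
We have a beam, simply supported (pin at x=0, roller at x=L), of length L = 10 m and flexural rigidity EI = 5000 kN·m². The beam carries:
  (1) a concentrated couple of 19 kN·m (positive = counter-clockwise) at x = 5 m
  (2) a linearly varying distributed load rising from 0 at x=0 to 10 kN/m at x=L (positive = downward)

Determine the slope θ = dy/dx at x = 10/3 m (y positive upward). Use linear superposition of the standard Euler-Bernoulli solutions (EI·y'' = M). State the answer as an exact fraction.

θ(10/3) = -20287/972000 rad

Load 1 — applied couple M₀=19 kN·m at a=5 m (b=L-a=5):
  θ_1 = (M₀x²/(2L)+C₁)/EI  [x≤a] with C₁=M₀(3b²-L²)/(6L)=-95/12 = (19·(10/3)²/(2·10)+(-95/12))/5000 = 19/36000 rad
Load 2 — triangular load w₀=10 kN/m (0→w₀ over full span):
  θ_2 = -w₀(7L⁴-30L²x²+15x⁴)/(360LEI) = -10·(7·10⁴-30·10²·(10/3)²+15·(10/3)⁴)/(360·10·5000) = -26/1215 rad
Superposition: θ = Σ θ_i = -20287/972000 rad ≈ -0.020871 rad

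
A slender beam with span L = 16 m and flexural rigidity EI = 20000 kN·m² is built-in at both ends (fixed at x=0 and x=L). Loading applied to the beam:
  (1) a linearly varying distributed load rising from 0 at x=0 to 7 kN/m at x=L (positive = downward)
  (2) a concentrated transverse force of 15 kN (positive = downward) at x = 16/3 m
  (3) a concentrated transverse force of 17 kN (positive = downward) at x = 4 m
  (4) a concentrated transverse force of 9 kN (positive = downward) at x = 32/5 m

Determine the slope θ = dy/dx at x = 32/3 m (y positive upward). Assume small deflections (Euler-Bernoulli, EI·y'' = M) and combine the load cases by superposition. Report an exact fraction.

θ(32/3) = 343607/37968750 rad

Load 1 — triangular load w₀=7 kN/m (0→w₀ over full span):
  θ_1 = -w₀(2x(L-x)(L-2x)(x+2L)+x²(L-x)²)/(120LEI) = -7·(2·(32/3)·(16-(32/3))·(16-2·(32/3))·((32/3)+2·16)+(32/3)²·(16-(32/3))²)/(120·16·20000) = 3136/759375 rad
Load 2 — point force P=15 kN at a=16/3 m (b=L-a=32/3):
  θ_2 = Pa²(L-x)(2bL-(3b+a)(L-x))/(2L³EI)  [x>a] = 15·(16/3)²·(16-(32/3))·(2·(32/3)·16-(3·(32/3)+(16/3))·(16-(32/3)))/(2·16³·20000) = 4/2025 rad
Load 3 — point force P=17 kN at a=4 m (b=L-a=12):
  θ_3 = Pa²(L-x)(2bL-(3b+a)(L-x))/(2L³EI)  [x>a] = 17·4²·(16-(32/3))·(2·12·16-(3·12+4)·(16-(32/3)))/(2·16³·20000) = 17/11250 rad
Load 4 — point force P=9 kN at a=32/5 m (b=L-a=48/5):
  θ_4 = Pa²(L-x)(2bL-(3b+a)(L-x))/(2L³EI)  [x>a] = 9·(32/5)²·(16-(32/3))·(2·(48/5)·16-(3·(48/5)+(32/5))·(16-(32/3)))/(2·16³·20000) = 112/78125 rad
Superposition: θ = Σ θ_i = 343607/37968750 rad ≈ 0.009050 rad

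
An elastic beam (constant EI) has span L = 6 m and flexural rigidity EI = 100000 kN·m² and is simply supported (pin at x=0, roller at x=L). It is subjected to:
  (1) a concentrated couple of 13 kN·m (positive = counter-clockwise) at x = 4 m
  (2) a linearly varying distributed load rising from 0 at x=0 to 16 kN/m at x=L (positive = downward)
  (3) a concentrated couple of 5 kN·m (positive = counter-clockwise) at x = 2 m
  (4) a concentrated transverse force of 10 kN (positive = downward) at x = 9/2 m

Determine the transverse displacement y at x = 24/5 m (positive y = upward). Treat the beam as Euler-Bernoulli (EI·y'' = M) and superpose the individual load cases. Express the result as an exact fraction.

Load 1 — applied couple M₀=13 kN·m at a=4 m (b=L-a=2):
  y_1 = (M₀x³/(6L)-M₀(x-a)²/2+C₁x)/EI  [x>a] with C₁=M₀(3b²-L²)/(6L)=-26/3 = (13·(24/5)³/(6·6)-13·((24/5)-4)²/2+(-26/3)·(24/5))/100000 = -91/1562500 m
Load 2 — triangular load w₀=16 kN/m (0→w₀ over full span):
  y_2 = -w₀x(7L⁴-10L²x²+3x⁴)/(360LEI) = -16·(24/5)·(7·6⁴-10·6²·(24/5)²+3·(24/5)⁴)/(360·6·100000) = -41148/48828125 m
Load 3 — applied couple M₀=5 kN·m at a=2 m (b=L-a=4):
  y_3 = (M₀x³/(6L)-M₀(x-a)²/2+C₁x)/EI  [x>a] with C₁=M₀(3b²-L²)/(6L)=5/3 = (5·(24/5)³/(6·6)-5·((24/5)-2)²/2+(5/3)·(24/5))/100000 = 47/1250000 m
Load 4 — point force P=10 kN at a=9/2 m (b=L-a=3/2):
  y_4 = -Pa(L-x)(2Lx-a²-x²)/(6LEI)  [x>a] = -10·(9/2)·(6-(24/5))·(2·6·(24/5)-(9/2)²-(24/5)²)/(6·6·100000) = -4293/20000000 m
Superposition: y = Σ y_i = -13475013/12500000000 m ≈ -0.001078 m

y(24/5) = -13475013/12500000000 m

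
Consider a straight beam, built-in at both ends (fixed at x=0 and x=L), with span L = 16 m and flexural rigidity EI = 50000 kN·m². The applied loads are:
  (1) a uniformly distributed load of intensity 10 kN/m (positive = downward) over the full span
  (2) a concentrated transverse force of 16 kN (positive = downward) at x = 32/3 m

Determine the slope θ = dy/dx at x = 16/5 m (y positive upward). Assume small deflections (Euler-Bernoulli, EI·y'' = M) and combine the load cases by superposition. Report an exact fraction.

θ(16/5) = -15488/2109375 rad

Load 1 — uniform load w=10 kN/m over full span:
  θ_1 = -wx(L-x)(L-2x)/(12EI) = -10·(16/5)·(16-(16/5))·(16-2·(16/5))/(12·50000) = -512/78125 rad
Load 2 — point force P=16 kN at a=32/3 m (b=L-a=16/3):
  θ_2 = -Pb²x(2aL-(3a+b)x)/(2L³EI)  [x≤a] = -16·(16/3)²·(16/5)·(2·(32/3)·16-(3·(32/3)+(16/3))·(16/5))/(2·16³·50000) = -1664/2109375 rad
Superposition: θ = Σ θ_i = -15488/2109375 rad ≈ -0.007342 rad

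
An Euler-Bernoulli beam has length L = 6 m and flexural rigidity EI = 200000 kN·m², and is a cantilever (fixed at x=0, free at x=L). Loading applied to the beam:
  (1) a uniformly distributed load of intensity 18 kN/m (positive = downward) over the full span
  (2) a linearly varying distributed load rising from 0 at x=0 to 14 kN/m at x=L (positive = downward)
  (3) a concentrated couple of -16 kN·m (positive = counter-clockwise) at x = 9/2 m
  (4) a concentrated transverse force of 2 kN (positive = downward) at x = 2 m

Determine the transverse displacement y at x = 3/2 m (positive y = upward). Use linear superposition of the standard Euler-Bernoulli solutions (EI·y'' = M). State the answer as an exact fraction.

Load 1 — uniform load w=18 kN/m over full span:
  y_1 = -wx²(x²-4Lx+6L²)/(24EI) = -18·(3/2)²·((3/2)²-4·6·(3/2)+6·6²)/(24·200000) = -19683/12800000 m
Load 2 — triangular load w₀=14 kN/m (0→w₀ over full span):
  y_2 = (w₀Lx³/12-w₀L²x²/6-w₀x⁵/(120L))/EI = (14·6·(3/2)³/12-14·6²·(3/2)²/6-14·(3/2)⁵/(120·6))/200000 = -211869/256000000 m
Load 3 — applied couple M₀=-16 kN·m at a=9/2 m (b=L-a=3/2):
  y_3 = M₀x²/(2EI)  [x≤a] = (-16)·(3/2)²/(2·200000) = -9/100000 m
Load 4 — point force P=2 kN at a=2 m (b=L-a=4):
  y_4 = -Px²(3a-x)/(6EI)  [x≤a] = -2·(3/2)²·(3·2-(3/2))/(6·200000) = -27/1600000 m
Superposition: y = Σ y_i = -632889/256000000 m ≈ -0.002472 m

y(3/2) = -632889/256000000 m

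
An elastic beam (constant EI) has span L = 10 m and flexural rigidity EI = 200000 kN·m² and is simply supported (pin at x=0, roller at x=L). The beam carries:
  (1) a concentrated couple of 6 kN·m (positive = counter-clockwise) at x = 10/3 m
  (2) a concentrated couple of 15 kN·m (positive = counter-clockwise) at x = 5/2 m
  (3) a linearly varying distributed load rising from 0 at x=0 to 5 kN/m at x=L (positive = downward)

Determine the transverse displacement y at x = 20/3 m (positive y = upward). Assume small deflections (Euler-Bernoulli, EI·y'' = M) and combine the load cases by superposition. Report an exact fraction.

Load 1 — applied couple M₀=6 kN·m at a=10/3 m (b=L-a=20/3):
  y_1 = (M₀x³/(6L)-M₀(x-a)²/2+C₁x)/EI  [x>a] with C₁=M₀(3b²-L²)/(6L)=10/3 = (6·(20/3)³/(6·10)-6·((20/3)-(10/3))²/2+(10/3)·(20/3))/200000 = 1/10800 m
Load 2 — applied couple M₀=15 kN·m at a=5/2 m (b=L-a=15/2):
  y_2 = (M₀x³/(6L)-M₀(x-a)²/2+C₁x)/EI  [x>a] with C₁=M₀(3b²-L²)/(6L)=275/16 = (15·(20/3)³/(6·10)-15·((20/3)-(5/2))²/2+(275/16)·(20/3))/200000 = 101/345600 m
Load 3 — triangular load w₀=5 kN/m (0→w₀ over full span):
  y_3 = -w₀x(7L⁴-10L²x²+3x⁴)/(360LEI) = -5·(20/3)·(7·10⁴-10·10²·(20/3)²+3·(20/3)⁴)/(360·10·200000) = -17/11664 m
Superposition: y = Σ y_i = -10009/9331200 m ≈ -0.001073 m

y(20/3) = -10009/9331200 m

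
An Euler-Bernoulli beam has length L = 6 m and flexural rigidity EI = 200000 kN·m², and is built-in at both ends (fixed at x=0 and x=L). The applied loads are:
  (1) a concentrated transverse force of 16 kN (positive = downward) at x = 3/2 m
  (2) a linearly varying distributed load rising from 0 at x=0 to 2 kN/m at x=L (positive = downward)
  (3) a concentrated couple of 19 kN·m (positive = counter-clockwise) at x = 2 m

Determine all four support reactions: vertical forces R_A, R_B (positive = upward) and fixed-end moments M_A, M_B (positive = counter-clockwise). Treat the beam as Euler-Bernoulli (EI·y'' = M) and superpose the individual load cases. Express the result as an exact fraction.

Load 1 — point force P=16 kN at a=3/2 m (b=L-a=9/2):
  R_A = Pb²(3a+b)/L³ = 16·(9/2)²·(3·(3/2)+(9/2))/6³ = 27/2 kN
  M_A = Pab²/L² = 16·(3/2)·(9/2)²/6² = 27/2 kN·m
  R_B = Pa²(a+3b)/L³ = 16·(3/2)²·((3/2)+3·(9/2))/6³ = 5/2 kN
  M_B = -Pa²b/L² = -16·(3/2)²·(9/2)/6² = -9/2 kN·m
Load 2 — triangular load w₀=2 kN/m (0→w₀ over full span):
  R_A = 3w₀L/20 = 3·2·6/20 = 9/5 kN
  M_A = w₀L²/30 = 2·6²/30 = 12/5 kN·m
  R_B = 7w₀L/20 = 7·2·6/20 = 21/5 kN
  M_B = -w₀L²/20 = -2·6²/20 = -18/5 kN·m
Load 3 — applied couple M₀=19 kN·m at a=2 m (b=L-a=4):
  R_A = 6M₀ab/L³ = 6·19·2·4/6³ = 38/9 kN
  M_A = M₀b(2a-b)/L² = 19·4·(2·2-4)/6² = 0 kN·m
  R_B = -6M₀ab/L³ = -6·19·2·4/6³ = -38/9 kN
  M_B = M₀a(2b-a)/L² = 19·2·(2·4-2)/6² = 19/3 kN·m
Superposition: R_A = 1757/90 kN, M_A = 159/10 kN·m, R_B = 223/90 kN, M_B = -53/30 kN·m

R_A = 1757/90 kN, M_A = 159/10 kN·m, R_B = 223/90 kN, M_B = -53/30 kN·m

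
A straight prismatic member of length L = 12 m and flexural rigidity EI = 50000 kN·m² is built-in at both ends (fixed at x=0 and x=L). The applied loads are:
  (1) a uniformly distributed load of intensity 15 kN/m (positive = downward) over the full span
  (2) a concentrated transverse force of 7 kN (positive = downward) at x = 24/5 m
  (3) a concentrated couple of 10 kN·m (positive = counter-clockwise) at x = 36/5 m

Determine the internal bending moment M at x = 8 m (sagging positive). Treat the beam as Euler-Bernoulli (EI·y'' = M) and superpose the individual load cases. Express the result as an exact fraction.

Load 1 — uniform load w=15 kN/m over full span:
  M_1 = wLx/2 - wL²/12 - wx²/2 = 15·12·8/2 - 15·12²/12 - 15·8²/2 = 60 kN·m
Load 2 — point force P=7 kN at a=24/5 m (b=L-a=36/5):
  M_2 = Pa²(a+3b)(L-x)/L³ - Pa²b/L²  [x>a] = 7·(24/5)²·((24/5)+3·(36/5))·(12-8)/12³ - 7·(24/5)²·(36/5)/12² = 224/125 kN·m
Load 3 — applied couple M₀=10 kN·m at a=36/5 m (b=L-a=24/5):
  M_3 = R_Ax - M_A - M₀  [x>a] with R_A=6/5, M_A=16/5 = (6/5)·8 - (16/5) - 10 = -18/5 kN·m
Superposition: M = Σ M_i = 7274/125 kN·m ≈ 58.192000 kN·m

M(8) = 7274/125 kN·m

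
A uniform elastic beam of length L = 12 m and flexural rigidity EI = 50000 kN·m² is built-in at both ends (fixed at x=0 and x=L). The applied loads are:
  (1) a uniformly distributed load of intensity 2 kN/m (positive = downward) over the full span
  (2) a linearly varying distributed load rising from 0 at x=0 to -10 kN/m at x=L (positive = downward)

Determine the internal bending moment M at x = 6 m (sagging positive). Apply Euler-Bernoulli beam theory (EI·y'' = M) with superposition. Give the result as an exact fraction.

Load 1 — uniform load w=2 kN/m over full span:
  M_1 = wLx/2 - wL²/12 - wx²/2 = 2·12·6/2 - 2·12²/12 - 2·6²/2 = 12 kN·m
Load 2 — triangular load w₀=-10 kN/m (0→w₀ over full span):
  M_2 = 3w₀Lx/20 - w₀L²/30 - w₀x³/(6L) = 3·(-10)·12·6/20 - (-10)·12²/30 - (-10)·6³/(6·12) = -30 kN·m
Superposition: M = Σ M_i = -18 kN·m ≈ -18.000000 kN·m

M(6) = -18 kN·m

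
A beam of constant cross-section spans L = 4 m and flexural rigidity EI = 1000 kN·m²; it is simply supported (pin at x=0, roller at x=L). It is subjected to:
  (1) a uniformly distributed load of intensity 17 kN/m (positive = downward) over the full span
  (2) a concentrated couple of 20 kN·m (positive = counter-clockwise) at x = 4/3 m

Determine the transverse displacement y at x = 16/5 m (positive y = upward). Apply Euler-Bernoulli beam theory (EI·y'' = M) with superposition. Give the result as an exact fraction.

y(16/5) = -18964/703125 m

Load 1 — uniform load w=17 kN/m over full span:
  y_1 = -wx(L³-2Lx²+x³)/(24EI) = -17·(16/5)·(4³-2·4·(16/5)²+(16/5)³)/(24·1000) = -7888/234375 m
Load 2 — applied couple M₀=20 kN·m at a=4/3 m (b=L-a=8/3):
  y_2 = (M₀x³/(6L)-M₀(x-a)²/2+C₁x)/EI  [x>a] with C₁=M₀(3b²-L²)/(6L)=40/9 = (20·(16/5)³/(6·4)-20·((16/5)-(4/3))²/2+(40/9)·(16/5))/1000 = 188/28125 m
Superposition: y = Σ y_i = -18964/703125 m ≈ -0.026971 m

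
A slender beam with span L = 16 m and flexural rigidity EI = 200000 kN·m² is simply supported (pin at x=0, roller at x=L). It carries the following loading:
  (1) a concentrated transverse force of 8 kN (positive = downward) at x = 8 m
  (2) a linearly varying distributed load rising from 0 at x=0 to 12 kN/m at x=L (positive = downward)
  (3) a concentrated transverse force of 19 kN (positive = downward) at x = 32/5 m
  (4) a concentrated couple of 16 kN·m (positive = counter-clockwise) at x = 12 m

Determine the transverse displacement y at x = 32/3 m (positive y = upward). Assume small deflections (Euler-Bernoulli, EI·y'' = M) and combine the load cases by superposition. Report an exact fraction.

Load 1 — point force P=8 kN at a=8 m (b=L-a=8):
  y_1 = -Pa(L-x)(2Lx-a²-x²)/(6LEI)  [x>a] = -8·8·(16-(32/3))·(2·16·(32/3)-8²-(32/3)²)/(6·16·200000) = -736/253125 m
Load 2 — triangular load w₀=12 kN/m (0→w₀ over full span):
  y_2 = -w₀x(7L⁴-10L²x²+3x⁴)/(360LEI) = -12·(32/3)·(7·16⁴-10·16²·(32/3)²+3·(32/3)⁴)/(360·16·200000) = -17408/759375 m
Load 3 — point force P=19 kN at a=32/5 m (b=L-a=48/5):
  y_3 = -Pa(L-x)(2Lx-a²-x²)/(6LEI)  [x>a] = -19·(32/5)·(16-(32/3))·(2·16·(32/3)-(32/5)²-(32/3)²)/(6·16·200000) = -199424/31640625 m
Load 4 — applied couple M₀=16 kN·m at a=12 m (b=L-a=4):
  y_4 = (M₀x³/(6L)+C₁x)/EI  [x≤a] with C₁=M₀(3b²-L²)/(6L)=-104/3 = (16·(32/3)³/(6·16)+(-104/3)·(32/3))/200000 = -212/253125 m
Superposition: y = Σ y_i = -3129772/94921875 m ≈ -0.032972 m

y(32/3) = -3129772/94921875 m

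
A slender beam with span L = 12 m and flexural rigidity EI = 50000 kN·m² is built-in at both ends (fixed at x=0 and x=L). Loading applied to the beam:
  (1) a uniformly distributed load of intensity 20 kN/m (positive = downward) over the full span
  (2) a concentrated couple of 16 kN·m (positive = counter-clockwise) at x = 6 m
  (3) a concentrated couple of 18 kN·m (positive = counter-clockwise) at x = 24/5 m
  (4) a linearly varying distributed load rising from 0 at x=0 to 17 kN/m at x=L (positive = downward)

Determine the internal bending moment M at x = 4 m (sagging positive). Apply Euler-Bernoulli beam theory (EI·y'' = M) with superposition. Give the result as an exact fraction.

M(4) = 26138/225 kN·m

Load 1 — uniform load w=20 kN/m over full span:
  M_1 = wLx/2 - wL²/12 - wx²/2 = 20·12·4/2 - 20·12²/12 - 20·4²/2 = 80 kN·m
Load 2 — applied couple M₀=16 kN·m at a=6 m (b=L-a=6):
  M_2 = R_Ax - M_A  [x≤a] with R_A=2, M_A=4 = 2·4 - 4 = 4 kN·m
Load 3 — applied couple M₀=18 kN·m at a=24/5 m (b=L-a=36/5):
  M_3 = R_Ax - M_A  [x≤a] with R_A=54/25, M_A=54/25 = (54/25)·4 - (54/25) = 162/25 kN·m
Load 4 — triangular load w₀=17 kN/m (0→w₀ over full span):
  M_4 = 3w₀Lx/20 - w₀L²/30 - w₀x³/(6L) = 3·17·12·4/20 - 17·12²/30 - 17·4³/(6·12) = 1156/45 kN·m
Superposition: M = Σ M_i = 26138/225 kN·m ≈ 116.168889 kN·m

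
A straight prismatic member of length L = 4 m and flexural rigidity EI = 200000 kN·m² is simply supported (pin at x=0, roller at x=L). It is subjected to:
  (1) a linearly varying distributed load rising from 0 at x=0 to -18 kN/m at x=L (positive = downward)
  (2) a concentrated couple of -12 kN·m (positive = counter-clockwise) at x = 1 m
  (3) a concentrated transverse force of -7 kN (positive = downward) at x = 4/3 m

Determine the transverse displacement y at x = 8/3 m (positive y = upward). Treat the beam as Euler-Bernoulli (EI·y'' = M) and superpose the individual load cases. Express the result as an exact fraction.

Load 1 — triangular load w₀=-18 kN/m (0→w₀ over full span):
  y_1 = -w₀x(7L⁴-10L²x²+3x⁴)/(360LEI) = -(-18)·(8/3)·(7·4⁴-10·4²·(8/3)²+3·(8/3)⁴)/(360·4·200000) = 34/253125 m
Load 2 — applied couple M₀=-12 kN·m at a=1 m (b=L-a=3):
  y_2 = (M₀x³/(6L)-M₀(x-a)²/2+C₁x)/EI  [x>a] with C₁=M₀(3b²-L²)/(6L)=-11/2 = ((-12)·(8/3)³/(6·4)-(-12)·((8/3)-1)²/2+(-11/2)·(8/3))/200000 = -101/2700000 m
Load 3 — point force P=-7 kN at a=4/3 m (b=L-a=8/3):
  y_3 = -Pa(L-x)(2Lx-a²-x²)/(6LEI)  [x>a] = -(-7)·(4/3)·(4-(8/3))·(2·4·(8/3)-(4/3)²-(8/3)²)/(6·4·200000) = 49/1518750 m
Superposition: y = Σ y_i = 3139/24300000 m ≈ 0.000129 m

y(8/3) = 3139/24300000 m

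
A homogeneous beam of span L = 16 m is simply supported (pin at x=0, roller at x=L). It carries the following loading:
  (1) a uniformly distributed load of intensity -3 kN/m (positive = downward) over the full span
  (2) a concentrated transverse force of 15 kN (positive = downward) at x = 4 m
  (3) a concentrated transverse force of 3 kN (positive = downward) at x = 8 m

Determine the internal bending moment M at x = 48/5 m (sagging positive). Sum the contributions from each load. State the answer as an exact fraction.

M(48/5) = -1464/25 kN·m

Load 1 — uniform load w=-3 kN/m over full span:
  M_1 = wx(L-x)/2 = (-3)·(48/5)·(16-(48/5))/2 = -2304/25 kN·m
Load 2 — point force P=15 kN at a=4 m (b=L-a=12):
  M_2 = Pa(L-x)/L  [x>a] = 15·4·(16-(48/5))/16 = 24 kN·m
Load 3 — point force P=3 kN at a=8 m (b=L-a=8):
  M_3 = Pa(L-x)/L  [x>a] = 3·8·(16-(48/5))/16 = 48/5 kN·m
Superposition: M = Σ M_i = -1464/25 kN·m ≈ -58.560000 kN·m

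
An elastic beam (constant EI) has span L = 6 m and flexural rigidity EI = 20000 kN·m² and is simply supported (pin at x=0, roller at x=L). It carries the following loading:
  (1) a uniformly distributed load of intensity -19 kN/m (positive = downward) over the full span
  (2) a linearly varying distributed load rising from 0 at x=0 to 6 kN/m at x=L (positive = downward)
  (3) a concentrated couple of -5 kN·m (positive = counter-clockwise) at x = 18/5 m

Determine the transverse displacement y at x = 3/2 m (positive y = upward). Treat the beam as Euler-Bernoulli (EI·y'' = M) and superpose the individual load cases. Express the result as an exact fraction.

y(3/2) = 252657/25600000 m

Load 1 — uniform load w=-19 kN/m over full span:
  y_1 = -wx(L³-2Lx²+x³)/(24EI) = -(-19)·(3/2)·(6³-2·6·(3/2)²+(3/2)³)/(24·20000) = 29241/2560000 m
Load 2 — triangular load w₀=6 kN/m (0→w₀ over full span):
  y_2 = -w₀x(7L⁴-10L²x²+3x⁴)/(360LEI) = -6·(3/2)·(7·6⁴-10·6²·(3/2)²+3·(3/2)⁴)/(360·6·20000) = -8829/5120000 m
Load 3 — applied couple M₀=-5 kN·m at a=18/5 m (b=L-a=12/5):
  y_3 = (M₀x³/(6L)+C₁x)/EI  [x≤a] with C₁=M₀(3b²-L²)/(6L)=13/5 = ((-5)·(3/2)³/(6·6)+(13/5)·(3/2))/20000 = 549/3200000 m
Superposition: y = Σ y_i = 252657/25600000 m ≈ 0.009869 m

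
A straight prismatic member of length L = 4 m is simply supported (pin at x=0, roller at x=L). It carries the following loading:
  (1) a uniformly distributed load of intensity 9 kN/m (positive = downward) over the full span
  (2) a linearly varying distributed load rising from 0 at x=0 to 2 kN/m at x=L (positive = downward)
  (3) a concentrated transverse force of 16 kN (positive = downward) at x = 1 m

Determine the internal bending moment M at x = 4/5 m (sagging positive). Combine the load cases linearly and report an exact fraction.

M(4/5) = 2768/125 kN·m

Load 1 — uniform load w=9 kN/m over full span:
  M_1 = wx(L-x)/2 = 9·(4/5)·(4-(4/5))/2 = 288/25 kN·m
Load 2 — triangular load w₀=2 kN/m (0→w₀ over full span):
  M_2 = w₀Lx/6 - w₀x³/(6L) = 2·4·(4/5)/6 - 2·(4/5)³/(6·4) = 128/125 kN·m
Load 3 — point force P=16 kN at a=1 m (b=L-a=3):
  M_3 = Pbx/L  [x≤a] = 16·3·(4/5)/4 = 48/5 kN·m
Superposition: M = Σ M_i = 2768/125 kN·m ≈ 22.144000 kN·m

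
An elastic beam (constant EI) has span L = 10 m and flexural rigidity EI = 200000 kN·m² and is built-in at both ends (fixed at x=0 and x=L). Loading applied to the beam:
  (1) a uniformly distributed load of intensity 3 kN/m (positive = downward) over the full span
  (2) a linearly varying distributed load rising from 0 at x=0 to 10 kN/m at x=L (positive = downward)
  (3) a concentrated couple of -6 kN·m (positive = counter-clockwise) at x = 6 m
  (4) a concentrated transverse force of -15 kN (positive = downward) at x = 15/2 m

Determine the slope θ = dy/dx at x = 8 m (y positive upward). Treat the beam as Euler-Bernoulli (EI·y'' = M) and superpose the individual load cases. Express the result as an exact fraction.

θ(8) = 148511/600000000 rad

Load 1 — uniform load w=3 kN/m over full span:
  θ_1 = -wx(L-x)(L-2x)/(12EI) = -3·8·(10-8)·(10-2·8)/(12·200000) = 3/25000 rad
Load 2 — triangular load w₀=10 kN/m (0→w₀ over full span):
  θ_2 = -w₀(2x(L-x)(L-2x)(x+2L)+x²(L-x)²)/(120LEI) = -10·(2·8·(10-8)·(10-2·8)·(8+2·10)+8²·(10-8)²)/(120·10·200000) = 2/9375 rad
Load 3 — applied couple M₀=-6 kN·m at a=6 m (b=L-a=4):
  θ_3 = (R_Ax²/2 - M_Ax - M₀(x-a))/EI  [x>a] with R_A=-108/125, M_A=-48/25 = ((-108/125)·8²/2 - (-48/25)·8 - (-6)·(8-6))/200000 = -9/6250000 rad
Load 4 — point force P=-15 kN at a=15/2 m (b=L-a=5/2):
  θ_4 = Pa²(L-x)(2bL-(3b+a)(L-x))/(2L³EI)  [x>a] = (-15)·(15/2)²·(10-8)·(2·(5/2)·10-(3·(5/2)+(15/2))·(10-8))/(2·10³·200000) = -27/320000 rad
Superposition: θ = Σ θ_i = 148511/600000000 rad ≈ 0.000248 rad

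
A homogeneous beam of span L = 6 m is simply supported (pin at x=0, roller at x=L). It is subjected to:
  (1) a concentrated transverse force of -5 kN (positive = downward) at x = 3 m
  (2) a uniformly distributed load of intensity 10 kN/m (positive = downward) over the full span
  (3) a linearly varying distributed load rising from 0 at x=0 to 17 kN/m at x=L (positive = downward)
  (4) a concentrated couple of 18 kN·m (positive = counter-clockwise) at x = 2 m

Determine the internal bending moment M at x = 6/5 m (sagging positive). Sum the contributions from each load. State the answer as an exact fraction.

Load 1 — point force P=-5 kN at a=3 m (b=L-a=3):
  M_1 = Pbx/L  [x≤a] = (-5)·3·(6/5)/6 = -3 kN·m
Load 2 — uniform load w=10 kN/m over full span:
  M_2 = wx(L-x)/2 = 10·(6/5)·(6-(6/5))/2 = 144/5 kN·m
Load 3 — triangular load w₀=17 kN/m (0→w₀ over full span):
  M_3 = w₀Lx/6 - w₀x³/(6L) = 17·6·(6/5)/6 - 17·(6/5)³/(6·6) = 2448/125 kN·m
Load 4 — applied couple M₀=18 kN·m at a=2 m (b=L-a=4):
  M_4 = M₀x/L  [x≤a] = 18·(6/5)/6 = 18/5 kN·m
Superposition: M = Σ M_i = 6123/125 kN·m ≈ 48.984000 kN·m

M(6/5) = 6123/125 kN·m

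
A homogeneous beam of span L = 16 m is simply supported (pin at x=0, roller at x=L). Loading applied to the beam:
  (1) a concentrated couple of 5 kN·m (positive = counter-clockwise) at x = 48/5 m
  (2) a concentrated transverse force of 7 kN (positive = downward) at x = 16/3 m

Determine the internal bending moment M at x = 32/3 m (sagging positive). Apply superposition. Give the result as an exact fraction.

M(32/3) = 97/9 kN·m

Load 1 — applied couple M₀=5 kN·m at a=48/5 m (b=L-a=32/5):
  M_1 = M₀x/L - M₀  [x>a] = 5·(32/3)/16 - 5 = -5/3 kN·m
Load 2 — point force P=7 kN at a=16/3 m (b=L-a=32/3):
  M_2 = Pa(L-x)/L  [x>a] = 7·(16/3)·(16-(32/3))/16 = 112/9 kN·m
Superposition: M = Σ M_i = 97/9 kN·m ≈ 10.777778 kN·m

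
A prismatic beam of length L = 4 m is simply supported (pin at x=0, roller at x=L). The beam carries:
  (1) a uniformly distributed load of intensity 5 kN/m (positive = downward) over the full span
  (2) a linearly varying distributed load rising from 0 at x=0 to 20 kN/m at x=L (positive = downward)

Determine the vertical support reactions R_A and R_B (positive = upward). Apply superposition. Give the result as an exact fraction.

Load 1 — uniform load w=5 kN/m over full span:
  R_A = wL/2 = 5·4/2 = 10 kN
  R_B = wL/2 = 5·4/2 = 10 kN
Load 2 — triangular load w₀=20 kN/m (0→w₀ over full span):
  R_A = w₀L/6 = 20·4/6 = 40/3 kN
  R_B = w₀L/3 = 20·4/3 = 80/3 kN
Superposition: R_A = 70/3 kN, R_B = 110/3 kN

R_A = 70/3 kN, R_B = 110/3 kN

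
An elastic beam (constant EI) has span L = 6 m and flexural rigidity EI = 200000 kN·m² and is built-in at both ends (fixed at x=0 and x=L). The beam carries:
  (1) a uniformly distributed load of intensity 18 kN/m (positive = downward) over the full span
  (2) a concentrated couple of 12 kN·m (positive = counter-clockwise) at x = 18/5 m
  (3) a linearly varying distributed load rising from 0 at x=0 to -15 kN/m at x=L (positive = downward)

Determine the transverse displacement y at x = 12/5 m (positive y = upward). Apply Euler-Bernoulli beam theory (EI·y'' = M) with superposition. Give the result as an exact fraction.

Load 1 — uniform load w=18 kN/m over full span:
  y_1 = -wx²(L-x)²/(24EI) = -18·(12/5)²·(6-(12/5))²/(24·200000) = -2187/7812500 m
Load 2 — applied couple M₀=12 kN·m at a=18/5 m (b=L-a=12/5):
  y_2 = (R_Ax³/6 - M_Ax²/2)/EI  [x≤a] with R_A=72/25, M_A=96/25 = ((72/25)·(12/5)³/6 - (96/25)·(12/5)²/2)/200000 = -216/9765625 m
Load 3 — triangular load w₀=-15 kN/m (0→w₀ over full span):
  y_3 = -w₀x²(L-x)²(x+2L)/(120LEI) = -(-15)·(12/5)²·(6-(12/5))²·((12/5)+2·6)/(120·6·200000) = 2187/19531250 m
Superposition: y = Σ y_i = -297/1562500 m ≈ -0.000190 m

y(12/5) = -297/1562500 m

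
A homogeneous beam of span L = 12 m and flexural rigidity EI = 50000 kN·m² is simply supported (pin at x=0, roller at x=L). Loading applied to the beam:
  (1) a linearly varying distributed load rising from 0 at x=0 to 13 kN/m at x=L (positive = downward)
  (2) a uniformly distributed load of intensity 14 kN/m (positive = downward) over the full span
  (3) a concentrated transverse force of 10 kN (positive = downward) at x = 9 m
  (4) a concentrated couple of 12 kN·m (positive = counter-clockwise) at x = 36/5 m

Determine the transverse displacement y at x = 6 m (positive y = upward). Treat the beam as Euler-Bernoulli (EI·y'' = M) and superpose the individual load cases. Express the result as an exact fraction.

Load 1 — triangular load w₀=13 kN/m (0→w₀ over full span):
  y_1 = -w₀x(7L⁴-10L²x²+3x⁴)/(360LEI) = -13·6·(7·12⁴-10·12²·6²+3·6⁴)/(360·12·50000) = -351/10000 m
Load 2 — uniform load w=14 kN/m over full span:
  y_2 = -wx(L³-2Lx²+x³)/(24EI) = -14·6·(12³-2·12·6²+6³)/(24·50000) = -189/2500 m
Load 3 — point force P=10 kN at a=9 m (b=L-a=3):
  y_3 = -Pbx(L²-b²-x²)/(6LEI)  [x≤a] = -10·3·6·(12²-3²-6²)/(6·12·50000) = -99/20000 m
Load 4 — applied couple M₀=12 kN·m at a=36/5 m (b=L-a=24/5):
  y_4 = (M₀x³/(6L)+C₁x)/EI  [x≤a] with C₁=M₀(3b²-L²)/(6L)=-312/25 = (12·6³/(6·12)+(-312/25)·6)/50000 = -243/312500 m
Superposition: y = Σ y_i = -291069/2500000 m ≈ -0.116428 m

y(6) = -291069/2500000 m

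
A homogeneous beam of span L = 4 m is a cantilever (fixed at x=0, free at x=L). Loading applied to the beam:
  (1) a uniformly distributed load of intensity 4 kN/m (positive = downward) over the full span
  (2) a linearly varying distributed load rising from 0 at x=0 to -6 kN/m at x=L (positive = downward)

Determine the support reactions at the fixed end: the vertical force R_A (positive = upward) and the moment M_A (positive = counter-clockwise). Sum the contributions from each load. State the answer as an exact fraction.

R_A = 4 kN, M_A = 0 kN·m

Load 1 — uniform load w=4 kN/m over full span:
  R_A = wL = 4·4 = 16 kN
  M_A = wL²/2 = 4·4²/2 = 32 kN·m
Load 2 — triangular load w₀=-6 kN/m (0→w₀ over full span):
  R_A = w₀L/2 = (-6)·4/2 = -12 kN
  M_A = w₀L²/3 = (-6)·4²/3 = -32 kN·m
Superposition: R_A = 4 kN, M_A = 0 kN·m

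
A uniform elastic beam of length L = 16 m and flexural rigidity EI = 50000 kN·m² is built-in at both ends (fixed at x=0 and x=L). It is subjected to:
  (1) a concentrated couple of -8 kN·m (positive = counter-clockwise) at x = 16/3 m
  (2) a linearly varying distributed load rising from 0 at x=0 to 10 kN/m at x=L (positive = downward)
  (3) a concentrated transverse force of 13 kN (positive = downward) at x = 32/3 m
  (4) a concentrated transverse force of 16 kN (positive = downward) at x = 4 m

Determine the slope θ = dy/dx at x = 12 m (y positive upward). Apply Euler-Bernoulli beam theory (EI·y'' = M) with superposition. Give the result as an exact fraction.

Load 1 — applied couple M₀=-8 kN·m at a=16/3 m (b=L-a=32/3):
  θ_1 = (R_Ax²/2 - M_Ax - M₀(x-a))/EI  [x>a] with R_A=-2/3, M_A=0 = ((-2/3)·12²/2 - 0·12 - (-8)·(12-(16/3)))/50000 = 1/9375 rad
Load 2 — triangular load w₀=10 kN/m (0→w₀ over full span):
  θ_2 = -w₀(2x(L-x)(L-2x)(x+2L)+x²(L-x)²)/(120LEI) = -10·(2·12·(16-12)·(16-2·12)·(12+2·16)+12²·(16-12)²)/(120·16·50000) = 41/12500 rad
Load 3 — point force P=13 kN at a=32/3 m (b=L-a=16/3):
  θ_3 = Pa²(L-x)(2bL-(3b+a)(L-x))/(2L³EI)  [x>a] = 13·(32/3)²·(16-12)·(2·(16/3)·16-(3·(16/3)+(32/3))·(16-12))/(2·16³·50000) = 26/28125 rad
Load 4 — point force P=16 kN at a=4 m (b=L-a=12):
  θ_4 = Pa²(L-x)(2bL-(3b+a)(L-x))/(2L³EI)  [x>a] = 16·4²·(16-12)·(2·12·16-(3·12+4)·(16-12))/(2·16³·50000) = 7/12500 rad
Superposition: θ = Σ θ_i = 137/28125 rad ≈ 0.004871 rad

θ(12) = 137/28125 rad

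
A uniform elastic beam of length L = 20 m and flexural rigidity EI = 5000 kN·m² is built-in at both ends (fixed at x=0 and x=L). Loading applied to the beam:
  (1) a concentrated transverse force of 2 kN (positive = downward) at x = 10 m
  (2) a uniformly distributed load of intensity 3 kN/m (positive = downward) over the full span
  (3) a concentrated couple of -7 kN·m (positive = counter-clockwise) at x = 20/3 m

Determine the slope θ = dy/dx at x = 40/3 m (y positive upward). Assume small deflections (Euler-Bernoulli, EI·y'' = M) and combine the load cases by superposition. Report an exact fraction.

θ(40/3) = 37/1125 rad

Load 1 — point force P=2 kN at a=10 m (b=L-a=10):
  θ_1 = Pa²(L-x)(2bL-(3b+a)(L-x))/(2L³EI)  [x>a] = 2·10²·(20-(40/3))·(2·10·20-(3·10+10)·(20-(40/3)))/(2·20³·5000) = 1/450 rad
Load 2 — uniform load w=3 kN/m over full span:
  θ_2 = -wx(L-x)(L-2x)/(12EI) = -3·(40/3)·(20-(40/3))·(20-2·(40/3))/(12·5000) = 4/135 rad
Load 3 — applied couple M₀=-7 kN·m at a=20/3 m (b=L-a=40/3):
  θ_3 = (R_Ax²/2 - M_Ax - M₀(x-a))/EI  [x>a] with R_A=-7/15, M_A=0 = ((-7/15)·(40/3)²/2 - 0·(40/3) - (-7)·((40/3)-(20/3)))/5000 = 7/6750 rad
Superposition: θ = Σ θ_i = 37/1125 rad ≈ 0.032889 rad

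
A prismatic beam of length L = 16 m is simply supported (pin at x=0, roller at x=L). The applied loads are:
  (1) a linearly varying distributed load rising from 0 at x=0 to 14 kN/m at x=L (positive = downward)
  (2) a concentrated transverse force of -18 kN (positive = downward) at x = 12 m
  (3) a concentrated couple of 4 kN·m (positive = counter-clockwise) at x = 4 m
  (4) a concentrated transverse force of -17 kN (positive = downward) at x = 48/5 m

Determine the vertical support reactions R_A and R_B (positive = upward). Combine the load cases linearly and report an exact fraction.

Load 1 — triangular load w₀=14 kN/m (0→w₀ over full span):
  R_A = w₀L/6 = 14·16/6 = 112/3 kN
  R_B = w₀L/3 = 14·16/3 = 224/3 kN
Load 2 — point force P=-18 kN at a=12 m (b=L-a=4):
  R_A = Pb/L = (-18)·4/16 = -9/2 kN
  R_B = Pa/L = (-18)·12/16 = -27/2 kN
Load 3 — applied couple M₀=4 kN·m at a=4 m (b=L-a=12):
  R_A = M₀/L = 4/16 = 1/4 kN
  R_B = -M₀/L = -4/16 = -1/4 kN
Load 4 — point force P=-17 kN at a=48/5 m (b=L-a=32/5):
  R_A = Pb/L = (-17)·(32/5)/16 = -34/5 kN
  R_B = Pa/L = (-17)·(48/5)/16 = -51/5 kN
Superposition: R_A = 1577/60 kN, R_B = 3043/60 kN

R_A = 1577/60 kN, R_B = 3043/60 kN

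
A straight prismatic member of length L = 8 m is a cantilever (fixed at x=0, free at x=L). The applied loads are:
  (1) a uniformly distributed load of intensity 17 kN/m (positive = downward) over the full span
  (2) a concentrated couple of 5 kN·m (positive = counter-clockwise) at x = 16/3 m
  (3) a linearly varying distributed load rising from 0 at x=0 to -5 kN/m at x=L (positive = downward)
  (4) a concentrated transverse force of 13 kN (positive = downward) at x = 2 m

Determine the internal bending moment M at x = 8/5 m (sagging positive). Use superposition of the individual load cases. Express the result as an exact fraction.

M(8/5) = -4099/15 kN·m

Load 1 — uniform load w=17 kN/m over full span:
  M_1 = -w(L-x)²/2 = -17·(8-(8/5))²/2 = -8704/25 kN·m
Load 2 — applied couple M₀=5 kN·m at a=16/3 m (b=L-a=8/3):
  M_2 = M₀  [x≤a] = 5 = 5 kN·m
Load 3 — triangular load w₀=-5 kN/m (0→w₀ over full span):
  M_3 = w₀Lx/2 - w₀L²/3 - w₀x³/(6L) = (-5)·8·(8/5)/2 - (-5)·8²/3 - (-5)·(8/5)³/(6·8) = 5632/75 kN·m
Load 4 — point force P=13 kN at a=2 m (b=L-a=6):
  M_4 = -P(a-x)  [x≤a] = -13·(2-(8/5)) = -26/5 kN·m
Superposition: M = Σ M_i = -4099/15 kN·m ≈ -273.266667 kN·m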